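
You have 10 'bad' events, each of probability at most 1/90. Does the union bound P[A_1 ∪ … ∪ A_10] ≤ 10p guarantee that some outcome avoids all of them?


Union bound: P[∪_{i=1}^{10} A_i] ≤ Σ_i P[A_i] ≤ 10·p = 10·(1/90) = 1/9.
Numerically: 1/9 ≈ 0.11111.
Is 1/9 < 1? YES.
Since P[∪ A_i] ≤ 1/9 < 1, the complement has P[∩ A_i^c] ≥ 1 − 1/9 = 8/9 > 0, so some outcome avoids every A_i.

10·p = 1/9 ≈ 0.11111; existence CERTIFIED by the union bound.


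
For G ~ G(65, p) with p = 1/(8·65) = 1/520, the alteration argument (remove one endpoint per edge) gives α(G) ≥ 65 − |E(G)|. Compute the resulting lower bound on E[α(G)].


E[|E(G)|] = C(65, 2)·p = 2080 · (1/520) = 4.
E[α(G)] ≥ n − E[|E(G)|] = 65 − 4 = 61.
Numerically: ≈ 61.000000.
(This is only a lower bound; the true E[α(G)] may be larger.)

E[α(G)] ≥ 61 ≈ 61.000000.


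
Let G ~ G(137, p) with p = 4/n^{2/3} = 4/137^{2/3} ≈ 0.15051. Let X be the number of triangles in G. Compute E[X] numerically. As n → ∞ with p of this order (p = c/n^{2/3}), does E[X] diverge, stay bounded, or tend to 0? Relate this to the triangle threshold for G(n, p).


Number of potential triangles: C(137, 3) = 419220.
Each occurs with probability p³ ≈ (0.15051)³ ≈ 3.4098780e-03.
By linearity: E[X] = C(137, 3)·p³ ≈ 419220 · 3.4098780e-03 ≈ 1429.48905.
Since α = 2/3 < 1, p = c/n^{2/3} ≫ 1/n is above the triangle threshold p ~ 1/n. Asymptotically E[X] ~ (c³/6)·n^{3(1−α)} = (4³/6)·n^{1} → ∞; triangles are abundant w.h.p.

E[X] ≈ 1429.48905; in regime p = Θ(1/n^{2/3}) E[X] diverges (above the triangle threshold p ~ 1/n).


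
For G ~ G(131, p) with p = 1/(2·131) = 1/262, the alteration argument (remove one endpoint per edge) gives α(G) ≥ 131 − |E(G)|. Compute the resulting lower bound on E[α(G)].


E[|E(G)|] = C(131, 2)·p = 8515 · (1/262) = 65/2.
E[α(G)] ≥ n − E[|E(G)|] = 131 − 65/2 = 197/2.
Numerically: ≈ 98.500.
(This is only a lower bound; the true E[α(G)] may be larger.)

E[α(G)] ≥ 197/2 ≈ 98.500.


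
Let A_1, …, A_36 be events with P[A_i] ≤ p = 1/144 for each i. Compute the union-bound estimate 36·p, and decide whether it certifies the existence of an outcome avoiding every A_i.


Union bound: P[∪_{i=1}^{36} A_i] ≤ Σ_i P[A_i] ≤ 36·p = 36·(1/144) = 1/4.
Numerically: 1/4 ≈ 0.2500000.
Is 1/4 < 1? YES.
Since P[∪ A_i] ≤ 1/4 < 1, the complement has P[∩ A_i^c] ≥ 1 − 1/4 = 3/4 > 0, so some outcome avoids every A_i.

36·p = 1/4 ≈ 0.2500000; existence CERTIFIED by the union bound.


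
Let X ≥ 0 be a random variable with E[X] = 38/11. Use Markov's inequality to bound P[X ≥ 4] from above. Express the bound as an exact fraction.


μ = E[X] = 38/11, a = 4.
Markov: P[X ≥ 4] ≤ μ/a = (38/11)/4 = 19/22.
Numerically: ≈ 0.86364.
(Since a = 4 > μ = 3.45455, the bound 19/22 is < 1 and informative.)

P[X ≥ 4] ≤ 19/22 ≈ 0.86364.


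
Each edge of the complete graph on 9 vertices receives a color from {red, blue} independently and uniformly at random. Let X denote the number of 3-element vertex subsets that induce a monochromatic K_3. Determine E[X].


Let X = Σ_S X_S over the C(9, 3) = 84 subsets S of size 3, where X_S = 1 if the K_3 on S is monochromatic.
For a fixed S, the K_3 on S has C(3, 2) = 3 edges. P[all 3 edges red] = (1/2)^3, and likewise for blue, so P[monochromatic] = 2·(1/2)^3 = 2^{1 − 3} = 1/4.
By linearity: E[X] = C(9, 3) · 2^{1 − 3} = 84 · 1/4 = 21.
Numerically: E[X] ≈ 21.00000.

E[X] = C(9,3)·2^(1−C(3,2)) = 21 ≈ 21.00000.


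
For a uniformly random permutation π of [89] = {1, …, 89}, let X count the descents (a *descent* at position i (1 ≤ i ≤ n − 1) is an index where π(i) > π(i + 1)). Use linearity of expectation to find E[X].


Write X = Σ X_I over i = 1, …, 88, with X_I the indicator of one descent.
There are 88 indicators.
For each fixed i, the pair (π(i), π(i+1)) is a uniformly random ordered pair of distinct values from {1, …, 89}; by symmetry P[π(i) > π(i+1)] = 1/2.
By linearity: E[X] = 88 · (1/2) = (89 − 1) · (1/2) = 44 ≈ 44.000.

E[X] = 44 = 44.000.


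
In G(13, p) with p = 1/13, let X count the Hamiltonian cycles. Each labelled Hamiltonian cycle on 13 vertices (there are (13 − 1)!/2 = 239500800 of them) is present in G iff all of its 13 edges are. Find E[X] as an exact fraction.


K_13 has (13 − 1)!/2 = 239500800 labelled Hamiltonian cycles.
For each such Hamiltonian cycle H, let X_H = 1 if all 13 edges of H are present in G. Then P[X_H = 1] = p^{13} = (1/13)^{13} = 1/302875106592253.
By linearity: E[X] = Σ_H E[X_H] = 239500800 · p^{13} = 239500800 · 1/302875106592253 = 239500800/302875106592253.
Numerically: E[X] ≈ 7.91e-07.

E[X] = 239500800 · (1/13)^{13} = 239500800/302875106592253 ≈ 7.91e-07.


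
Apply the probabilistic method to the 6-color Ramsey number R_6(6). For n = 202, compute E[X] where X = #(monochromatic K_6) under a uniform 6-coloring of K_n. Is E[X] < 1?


E[X] = C(202, 6) · 6^{1 − 15} = 87544611330 · 6^{−14} = 87544611330/78364164096.
As a reduced fraction: E[X] = 14590768555/13060694016 ≈ 1.11715.
Is E[X] < 1? NO.
Since E[X] ≥ 1, the first-moment bound is inconclusive at n = 202; it does NOT by itself certify R_6(6) > 202.

E[X] = 14590768555/13060694016 ≈ 1.11715; E[X] ≥ 1; first-moment method inconclusive here.


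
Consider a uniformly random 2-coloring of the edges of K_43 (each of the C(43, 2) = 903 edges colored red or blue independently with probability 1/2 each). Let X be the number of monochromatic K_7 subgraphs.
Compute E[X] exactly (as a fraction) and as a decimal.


Let X = Σ_S X_S over the C(43, 7) = 32224114 subsets S of size 7, where X_S = 1 if the K_7 on S is monochromatic.
For a fixed S, the K_7 on S has C(7, 2) = 21 edges. P[all 21 edges red] = (1/2)^21, and likewise for blue, so P[monochromatic] = 2·(1/2)^21 = 2^{1 − 21} = 1/1048576.
By linearity of expectation: E[X] = C(43, 7) · 2^{1 − 21} = 32224114 · 1/1048576 = 16112057/524288.
Numerically: E[X] ≈ 30.731.

E[X] = C(43,7)·2^(1−C(7,2)) = 16112057/524288 ≈ 30.731.


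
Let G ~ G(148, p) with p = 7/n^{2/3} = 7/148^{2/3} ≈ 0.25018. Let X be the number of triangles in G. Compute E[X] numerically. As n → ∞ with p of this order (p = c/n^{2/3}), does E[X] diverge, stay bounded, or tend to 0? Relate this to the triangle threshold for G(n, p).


Number of potential triangles: C(148, 3) = 529396.
Each occurs with probability p³ ≈ (0.25018)³ ≈ 1.5659240e-02.
By linearity: E[X] = C(148, 3)·p³ ≈ 529396 · 1.5659240e-02 ≈ 8289.93919.
Since α = 2/3 < 1, p = c/n^{2/3} ≫ 1/n is above the triangle threshold p ~ 1/n. Asymptotically E[X] ~ (c³/6)·n^{3(1−α)} = (7³/6)·n^{1} → ∞; triangles are abundant w.h.p.

E[X] ≈ 8289.93919; in regime p = Θ(1/n^{2/3}) E[X] diverges (above the triangle threshold p ~ 1/n).


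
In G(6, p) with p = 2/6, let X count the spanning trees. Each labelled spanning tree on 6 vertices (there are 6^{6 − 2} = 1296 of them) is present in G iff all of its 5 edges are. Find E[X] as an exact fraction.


K_6 has 6^{6 − 2} = 1296 labelled spanning trees.
For each such spanning tree H, let X_H = 1 if all 5 edges of H are present in G. Then P[X_H = 1] = p^{5} = (1/3)^{5} = 1/243.
By linearity: E[X] = Σ_H E[X_H] = 1296 · p^{5} = 1296 · 1/243 = 16/3.
Numerically: E[X] ≈ 5.333.

E[X] = 1296 · (1/3)^{5} = 16/3 ≈ 5.333.


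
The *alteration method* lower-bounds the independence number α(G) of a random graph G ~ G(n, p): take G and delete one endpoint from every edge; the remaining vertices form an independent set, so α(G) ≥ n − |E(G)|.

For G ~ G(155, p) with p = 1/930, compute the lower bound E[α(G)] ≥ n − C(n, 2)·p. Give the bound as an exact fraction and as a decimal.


E[|E(G)|] = C(155, 2)·p = 11935 · (1/930) = 77/6.
E[α(G)] ≥ n − E[|E(G)|] = 155 − 77/6 = 853/6.
Numerically: ≈ 142.167.
(This is only a lower bound; the true E[α(G)] may be larger.)

E[α(G)] ≥ 853/6 ≈ 142.167.


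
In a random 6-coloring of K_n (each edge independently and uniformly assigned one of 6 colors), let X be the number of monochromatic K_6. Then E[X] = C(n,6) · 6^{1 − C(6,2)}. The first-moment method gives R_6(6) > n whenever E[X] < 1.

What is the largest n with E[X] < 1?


We need C(n, 6) · 6^{1 − 15} < 1, i.e. C(n, 6) < 6^{15 − 1} = 78364164096.
Check values of n near the boundary:
  n = 195: C(195, 6) = 70656049360; 70656049360 < 78364164096? YES
  n = 196: C(196, 6) = 72887293024; 72887293024 < 78364164096? YES
  n = 197: C(197, 6) = 75176946208; 75176946208 < 78364164096? YES
  n = 198: C(198, 6) = 77526225777; 77526225777 < 78364164096? YES
  n = 199: C(199, 6) = 79936367511; 79936367511 < 78364164096? NO
The largest n with C(n, 6) < 78364164096 is n = 198 (where E[X] = 25842075259/26121388032 ≈ 0.9893071). Hence R_6(6) > 198, i.e. R_6(6) ≥ 199.

Largest n = 198; hence R_6(6) > 198.


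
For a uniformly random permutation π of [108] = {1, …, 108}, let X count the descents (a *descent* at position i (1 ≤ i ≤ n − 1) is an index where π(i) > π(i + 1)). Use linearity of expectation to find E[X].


Write X = Σ X_I over i = 1, …, 107, with X_I the indicator of one descent.
There are 107 indicators.
For each fixed i, the pair (π(i), π(i+1)) is a uniformly random ordered pair of distinct values from {1, …, 108}; by symmetry P[π(i) > π(i+1)] = 1/2.
By linearity: E[X] = 107 · (1/2) = (108 − 1) · (1/2) = 107/2 ≈ 53.50000.

E[X] = 107/2 = 53.50000.


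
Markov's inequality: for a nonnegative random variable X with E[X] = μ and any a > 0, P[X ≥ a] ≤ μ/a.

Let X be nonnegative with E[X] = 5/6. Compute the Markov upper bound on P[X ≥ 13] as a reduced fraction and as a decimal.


μ = E[X] = 5/6, a = 13.
Markov: P[X ≥ 13] ≤ μ/a = (5/6)/13 = 5/78.
Numerically: ≈ 0.064103.
(Since a = 13 > μ = 0.833333, the bound 5/78 is < 1 and informative.)

P[X ≥ 13] ≤ 5/78 ≈ 0.064103.


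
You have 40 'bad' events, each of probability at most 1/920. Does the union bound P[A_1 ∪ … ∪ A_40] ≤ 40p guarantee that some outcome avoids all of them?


Union bound: P[∪_{i=1}^{40} A_i] ≤ Σ_i P[A_i] ≤ 40·p = 40·(1/920) = 1/23.
Numerically: 1/23 ≈ 0.0435.
Is 1/23 < 1? YES.
Since P[∪ A_i] ≤ 1/23 < 1, the complement has P[∩ A_i^c] ≥ 1 − 1/23 = 22/23 > 0, so some outcome avoids every A_i.

40·p = 1/23 ≈ 0.0435; existence CERTIFIED by the union bound.


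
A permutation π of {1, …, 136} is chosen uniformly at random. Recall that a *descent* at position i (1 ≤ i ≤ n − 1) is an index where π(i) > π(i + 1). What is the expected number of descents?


Write X = Σ X_I over i = 1, …, 135, with X_I the indicator of one descent.
There are 135 indicators.
For each fixed i, the pair (π(i), π(i+1)) is a uniformly random ordered pair of distinct values from {1, …, 136}; by symmetry P[π(i) > π(i+1)] = 1/2.
By linearity: E[X] = 135 · (1/2) = (136 − 1) · (1/2) = 135/2 ≈ 67.5000.

E[X] = 135/2 = 67.5000.


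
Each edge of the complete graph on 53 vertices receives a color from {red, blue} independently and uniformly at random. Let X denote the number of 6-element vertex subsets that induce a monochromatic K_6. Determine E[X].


Let X = Σ_S X_S over the C(53, 6) = 22957480 subsets S of size 6, where X_S = 1 if the K_6 on S is monochromatic.
For a fixed S, the K_6 on S has C(6, 2) = 15 edges. P[all 15 edges red] = (1/2)^15, and likewise for blue, so P[monochromatic] = 2·(1/2)^15 = 2^{1 − 15} = 1/16384.
By linearity of expectation: E[X] = C(53, 6) · 2^{1 − 15} = 22957480 · 1/16384 = 2869685/2048.
Numerically: E[X] ≈ 1401.213379.

E[X] = C(53,6)·2^(1−C(6,2)) = 2869685/2048 ≈ 1401.213379.


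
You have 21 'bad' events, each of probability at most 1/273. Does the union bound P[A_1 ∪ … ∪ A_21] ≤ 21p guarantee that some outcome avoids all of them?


Union bound: P[∪_{i=1}^{21} A_i] ≤ Σ_i P[A_i] ≤ 21·p = 21·(1/273) = 1/13.
Numerically: 1/13 ≈ 0.076923.
Is 1/13 < 1? YES.
Since P[∪ A_i] ≤ 1/13 < 1, the complement has P[∩ A_i^c] ≥ 1 − 1/13 = 12/13 > 0, so some outcome avoids every A_i.

21·p = 1/13 ≈ 0.076923; existence CERTIFIED by the union bound.


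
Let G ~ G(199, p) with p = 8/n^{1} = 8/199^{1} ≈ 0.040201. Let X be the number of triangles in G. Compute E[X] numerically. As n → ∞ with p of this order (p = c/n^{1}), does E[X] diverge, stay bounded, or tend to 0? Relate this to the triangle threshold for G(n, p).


Number of potential triangles: C(199, 3) = 1293699.
Each occurs with probability p³ ≈ (0.040201)³ ≈ 6.4969681e-05.
By linearity: E[X] = C(199, 3)·p³ ≈ 1293699 · 6.4969681e-05 ≈ 84.05121.
Here α = 1, so p = 8/n is exactly at the triangle threshold p ~ 1/n. Asymptotically E[X] → c³/6 = 8³/6 = 256/3 ≈ 85.33333, a bounded constant. In this regime the triangle count is asymptotically Poisson(c³/6).

E[X] ≈ 84.05121; in regime p = Θ(1/n^{1}) E[X] stays bounded (at the triangle threshold p ~ 1/n).


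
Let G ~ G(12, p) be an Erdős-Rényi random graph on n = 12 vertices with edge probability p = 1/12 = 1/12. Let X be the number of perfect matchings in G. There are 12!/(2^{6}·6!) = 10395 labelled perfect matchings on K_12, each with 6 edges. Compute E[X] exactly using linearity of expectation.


K_12 has 12!/(2^{6}·6!) = 10395 labelled perfect matchings.
For each such perfect matching H, let X_H = 1 if all 6 edges of H are present in G. Then P[X_H = 1] = p^{6} = (1/12)^{6} = 1/2985984.
By linearity: E[X] = Σ_H E[X_H] = 10395 · p^{6} = 10395 · 1/2985984 = 385/110592.
Numerically: E[X] ≈ 0.00348126.

E[X] = 10395 · (1/12)^{6} = 385/110592 ≈ 0.00348126.


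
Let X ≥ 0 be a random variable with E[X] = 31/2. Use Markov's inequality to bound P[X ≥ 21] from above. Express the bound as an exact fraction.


μ = E[X] = 31/2, a = 21.
Markov: P[X ≥ 21] ≤ μ/a = (31/2)/21 = 31/42.
Numerically: ≈ 0.738095.
(Since a = 21 > μ = 15.500000, the bound 31/42 is < 1 and informative.)

P[X ≥ 21] ≤ 31/42 ≈ 0.738095.


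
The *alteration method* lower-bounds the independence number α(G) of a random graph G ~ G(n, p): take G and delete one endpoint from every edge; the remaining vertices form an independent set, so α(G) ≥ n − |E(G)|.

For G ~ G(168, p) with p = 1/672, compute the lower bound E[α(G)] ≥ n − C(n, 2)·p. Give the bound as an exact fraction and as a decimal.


E[|E(G)|] = C(168, 2)·p = 14028 · (1/672) = 167/8.
E[α(G)] ≥ n − E[|E(G)|] = 168 − 167/8 = 1177/8.
Numerically: ≈ 147.12500.
(This is only a lower bound; the true E[α(G)] may be larger.)

E[α(G)] ≥ 1177/8 ≈ 147.12500.


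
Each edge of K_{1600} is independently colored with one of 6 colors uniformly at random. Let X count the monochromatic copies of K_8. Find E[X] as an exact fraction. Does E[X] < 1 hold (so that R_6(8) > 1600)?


E[X] = C(1600, 8) · 6^{1 − 28} = 1046712188466516943800 · 6^{−27} = 1046712188466516943800/1023490369077469249536.
As a reduced fraction: E[X] = 4845889761419059925/4738381338321616896 ≈ 1.0227.
Is E[X] < 1? NO.
Since E[X] ≥ 1, the first-moment bound is inconclusive at n = 1600; it does NOT by itself certify R_6(8) > 1600.

E[X] = 4845889761419059925/4738381338321616896 ≈ 1.0227; E[X] ≥ 1; first-moment method inconclusive here.


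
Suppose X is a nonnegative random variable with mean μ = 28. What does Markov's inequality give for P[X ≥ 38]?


μ = E[X] = 28, a = 38.
Markov: P[X ≥ 38] ≤ μ/a = (28)/38 = 14/19.
Numerically: ≈ 0.7368.
(Since a = 38 > μ = 28.0000, the bound 14/19 is < 1 and informative.)

P[X ≥ 38] ≤ 14/19 ≈ 0.7368.


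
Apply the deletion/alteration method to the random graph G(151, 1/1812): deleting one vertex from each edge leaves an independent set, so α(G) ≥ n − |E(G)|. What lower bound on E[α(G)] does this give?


E[|E(G)|] = C(151, 2)·p = 11325 · (1/1812) = 25/4.
E[α(G)] ≥ n − E[|E(G)|] = 151 − 25/4 = 579/4.
Numerically: ≈ 144.750.
(This is only a lower bound; the true E[α(G)] may be larger.)

E[α(G)] ≥ 579/4 ≈ 144.750.


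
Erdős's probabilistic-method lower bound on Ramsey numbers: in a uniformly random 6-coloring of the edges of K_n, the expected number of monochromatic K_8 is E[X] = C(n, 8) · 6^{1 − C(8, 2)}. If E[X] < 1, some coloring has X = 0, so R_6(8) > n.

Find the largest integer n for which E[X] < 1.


We need C(n, 8) · 6^{1 − 28} < 1, i.e. C(n, 8) < 6^{28 − 1} = 1023490369077469249536.
Check values of n near the boundary:
  n = 1592: C(1592, 8) = 1005480414540892933435; 1005480414540892933435 < 1023490369077469249536? YES
  n = 1593: C(1593, 8) = 1010555394551193970323; 1010555394551193970323 < 1023490369077469249536? YES
  n = 1594: C(1594, 8) = 1015652773590544255167; 1015652773590544255167 < 1023490369077469249536? YES
  n = 1595: C(1595, 8) = 1020772636343363633895; 1020772636343363633895 < 1023490369077469249536? YES
  n = 1596: C(1596, 8) = 1025915067760710553965; 1025915067760710553965 < 1023490369077469249536? NO
  n = 1597: C(1597, 8) = 1031080153060953275445; 1031080153060953275445 < 1023490369077469249536? NO
  n = 1598: C(1598, 8) = 1036267977730442348529; 1036267977730442348529 < 1023490369077469249536? NO
The largest n with C(n, 8) < 1023490369077469249536 is n = 1595 (where E[X] = 113419181815929292655/113721152119718805504 ≈ 0.99734). Hence R_6(8) > 1595, i.e. R_6(8) ≥ 1596.

Largest n = 1595; hence R_6(8) > 1595.


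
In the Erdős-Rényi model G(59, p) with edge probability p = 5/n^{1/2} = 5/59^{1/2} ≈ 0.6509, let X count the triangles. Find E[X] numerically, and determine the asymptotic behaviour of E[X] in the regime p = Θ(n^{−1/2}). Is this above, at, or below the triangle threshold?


Number of potential triangles: C(59, 3) = 32509.
Each occurs with probability p³ ≈ (0.6509)³ ≈ 2.758240e-01.
By linearity: E[X] = C(59, 3)·p³ ≈ 32509 · 2.758240e-01 ≈ 8966.7612.
Since α = 1/2 < 1, p = c/n^{1/2} ≫ 1/n is above the triangle threshold p ~ 1/n. Asymptotically E[X] ~ (c³/6)·n^{3(1−α)} = (5³/6)·n^{1.5} → ∞; triangles are abundant w.h.p.

E[X] ≈ 8966.7612; in regime p = Θ(1/n^{1/2}) E[X] diverges (above the triangle threshold p ~ 1/n).


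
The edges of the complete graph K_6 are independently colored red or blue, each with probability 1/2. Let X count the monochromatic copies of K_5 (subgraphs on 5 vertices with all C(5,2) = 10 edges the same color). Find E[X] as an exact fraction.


Let X = Σ_S X_S over the C(6, 5) = 6 subsets S of size 5, where X_S = 1 if the K_5 on S is monochromatic.
For a fixed S, the K_5 on S has C(5, 2) = 10 edges. P[all 10 edges red] = (1/2)^10, and likewise for blue, so P[monochromatic] = 2·(1/2)^10 = 2^{1 − 10} = 1/512.
By linearity of expectation: E[X] = C(6, 5) · 2^{1 − 10} = 6 · 1/512 = 3/256.
Numerically: E[X] ≈ 0.01172.

E[X] = C(6,5)·2^(1−C(5,2)) = 3/256 ≈ 0.01172.


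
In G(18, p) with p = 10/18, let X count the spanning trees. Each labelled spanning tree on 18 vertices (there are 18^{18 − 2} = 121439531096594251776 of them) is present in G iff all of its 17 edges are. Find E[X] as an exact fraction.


K_18 has 18^{18 − 2} = 121439531096594251776 labelled spanning trees.
For each such spanning tree H, let X_H = 1 if all 17 edges of H are present in G. Then P[X_H = 1] = p^{17} = (5/9)^{17} = 762939453125/16677181699666569.
Summing the indicators: E[X] = Σ_H E[X_H] = 121439531096594251776 · p^{17} = 121439531096594251776 · 762939453125/16677181699666569 = 50000000000000000/9.
Numerically: E[X] ≈ 5.55556e+15.

E[X] = 121439531096594251776 · (5/9)^{17} = 50000000000000000/9 ≈ 5.55556e+15.


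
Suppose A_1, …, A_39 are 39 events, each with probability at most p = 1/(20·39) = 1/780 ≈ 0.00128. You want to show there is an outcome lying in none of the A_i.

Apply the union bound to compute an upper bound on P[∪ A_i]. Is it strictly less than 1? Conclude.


Union bound: P[∪_{i=1}^{39} A_i] ≤ Σ_i P[A_i] ≤ 39·p = 39·(1/780) = 1/20.
Numerically: 1/20 ≈ 0.05000.
Is 1/20 < 1? YES.
Since P[∪ A_i] ≤ 1/20 < 1, the complement has P[∩ A_i^c] ≥ 1 − 1/20 = 19/20 > 0, so some outcome avoids every A_i.

39·p = 1/20 ≈ 0.05000; existence CERTIFIED by the union bound.


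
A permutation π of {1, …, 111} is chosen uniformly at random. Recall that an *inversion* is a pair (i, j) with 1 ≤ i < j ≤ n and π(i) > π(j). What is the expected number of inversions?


Write X = Σ X_I over the C(111, 2) = 6105 pairs i < j, with X_I the indicator of one inversion.
There are 6105 indicators.
For each fixed pair i < j, the values π(i) and π(j) are two distinct elements of {1, …, 111} in uniformly random order; by symmetry P[π(i) > π(j)] = 1/2.
By linearity: E[X] = 6105 · (1/2) = C(111, 2) · (1/2) = 6105/2 = 6105/2 ≈ 3052.500000.

E[X] = 6105/2 = 3052.500000.


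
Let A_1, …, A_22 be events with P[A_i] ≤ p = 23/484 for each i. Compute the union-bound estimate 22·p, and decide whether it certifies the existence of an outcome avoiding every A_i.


Union bound: P[∪_{i=1}^{22} A_i] ≤ Σ_i P[A_i] ≤ 22·p = 22·(23/484) = 23/22.
Numerically: 23/22 ≈ 1.045.
Is 23/22 < 1? NO.
Since the bound 23/22 is ≥ 1, the union bound is uninformative here; it does NOT by itself certify existence.

22·p = 23/22 ≈ 1.045; existence NOT certified by the union bound.


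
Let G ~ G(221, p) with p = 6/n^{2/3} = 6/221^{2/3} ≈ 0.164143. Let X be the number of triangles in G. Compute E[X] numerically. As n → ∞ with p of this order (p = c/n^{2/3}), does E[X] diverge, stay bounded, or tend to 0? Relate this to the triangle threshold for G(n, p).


Number of potential triangles: C(221, 3) = 1774630.
Each occurs with probability p³ ≈ (0.164143)³ ≈ 4.42251387e-03.
By linearity: E[X] = C(221, 3)·p³ ≈ 1774630 · 4.42251387e-03 ≈ 7848.325792.
Since α = 2/3 < 1, p = c/n^{2/3} ≫ 1/n is above the triangle threshold p ~ 1/n. Asymptotically E[X] ~ (c³/6)·n^{3(1−α)} = (6³/6)·n^{1} → ∞; triangles are abundant w.h.p.

E[X] ≈ 7848.325792; in regime p = Θ(1/n^{2/3}) E[X] diverges (above the triangle threshold p ~ 1/n).


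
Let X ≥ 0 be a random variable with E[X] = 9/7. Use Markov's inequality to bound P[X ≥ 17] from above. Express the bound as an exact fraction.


μ = E[X] = 9/7, a = 17.
Markov: P[X ≥ 17] ≤ μ/a = (9/7)/17 = 9/119.
Numerically: ≈ 0.0756.
(Since a = 17 > μ = 1.2857, the bound 9/119 is < 1 and informative.)

P[X ≥ 17] ≤ 9/119 ≈ 0.0756.


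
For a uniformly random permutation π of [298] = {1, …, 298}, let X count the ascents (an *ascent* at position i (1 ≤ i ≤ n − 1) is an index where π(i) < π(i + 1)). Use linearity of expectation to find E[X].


Write X = Σ X_I over i = 1, …, 297, with X_I the indicator of one ascent.
There are 297 indicators.
For each fixed i, the pair (π(i), π(i+1)) is a uniformly random ordered pair of distinct values from {1, …, 298}; by symmetry P[π(i) < π(i+1)] = 1/2.
By linearity: E[X] = 297 · (1/2) = (298 − 1) · (1/2) = 297/2 ≈ 148.500000.

E[X] = 297/2 = 148.500000.


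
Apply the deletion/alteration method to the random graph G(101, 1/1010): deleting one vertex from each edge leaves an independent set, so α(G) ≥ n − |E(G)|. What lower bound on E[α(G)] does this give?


E[|E(G)|] = C(101, 2)·p = 5050 · (1/1010) = 5.
E[α(G)] ≥ n − E[|E(G)|] = 101 − 5 = 96.
Numerically: ≈ 96.0000.
(This is only a lower bound; the true E[α(G)] may be larger.)

E[α(G)] ≥ 96 ≈ 96.0000.


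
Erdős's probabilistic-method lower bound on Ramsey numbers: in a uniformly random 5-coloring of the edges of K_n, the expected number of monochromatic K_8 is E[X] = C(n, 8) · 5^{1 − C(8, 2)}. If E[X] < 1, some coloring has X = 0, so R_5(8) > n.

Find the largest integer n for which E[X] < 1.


We need C(n, 8) · 5^{1 − 28} < 1, i.e. C(n, 8) < 5^{28 − 1} = 7450580596923828125.
Check values of n near the boundary:
  n = 859: C(859, 8) = 7115855595170747139; 7115855595170747139 < 7450580596923828125? YES
  n = 860: C(860, 8) = 7182671140665308145; 7182671140665308145 < 7450580596923828125? YES
  n = 861: C(861, 8) = 7250034996615275865; 7250034996615275865 < 7450580596923828125? YES
  n = 862: C(862, 8) = 7317951015318931845; 7317951015318931845 < 7450580596923828125? YES
  n = 863: C(863, 8) = 7386423071602617757; 7386423071602617757 < 7450580596923828125? YES
  n = 864: C(864, 8) = 7455455062926006708; 7455455062926006708 < 7450580596923828125? NO
  n = 865: C(865, 8) = 7525050909487743060; 7525050909487743060 < 7450580596923828125? NO
  n = 866: C(866, 8) = 7595214554331451620; 7595214554331451620 < 7450580596923828125? NO
The largest n with C(n, 8) < 7450580596923828125 is n = 863 (where E[X] = 7386423071602617757/7450580596923828125 ≈ 0.99139). Hence R_5(8) > 863, i.e. R_5(8) ≥ 864.

Largest n = 863; hence R_5(8) > 863.


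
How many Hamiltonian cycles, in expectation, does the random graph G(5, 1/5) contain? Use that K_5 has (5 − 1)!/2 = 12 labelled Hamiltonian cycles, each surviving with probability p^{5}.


K_5 has (5 − 1)!/2 = 12 labelled Hamiltonian cycles.
For each such Hamiltonian cycle H, let X_H = 1 if all 5 edges of H are present in G. Then P[X_H = 1] = p^{5} = (1/5)^{5} = 1/3125.
By linearity of expectation: E[X] = Σ_H E[X_H] = 12 · p^{5} = 12 · 1/3125 = 12/3125.
Numerically: E[X] ≈ 0.00384.

E[X] = 12 · (1/5)^{5} = 12/3125 ≈ 0.00384.


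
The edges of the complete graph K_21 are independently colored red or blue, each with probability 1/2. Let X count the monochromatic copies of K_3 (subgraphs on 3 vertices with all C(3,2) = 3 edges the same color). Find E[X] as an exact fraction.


Let X = Σ_S X_S over the C(21, 3) = 1330 subsets S of size 3, where X_S = 1 if the K_3 on S is monochromatic.
For a fixed S, the K_3 on S has C(3, 2) = 3 edges. P[all 3 edges red] = (1/2)^3, and likewise for blue, so P[monochromatic] = 2·(1/2)^3 = 2^{1 − 3} = 1/4.
By linearity: E[X] = C(21, 3) · 2^{1 − 3} = 1330 · 1/4 = 665/2.
Numerically: E[X] ≈ 332.500.

E[X] = C(21,3)·2^(1−C(3,2)) = 665/2 ≈ 332.500.


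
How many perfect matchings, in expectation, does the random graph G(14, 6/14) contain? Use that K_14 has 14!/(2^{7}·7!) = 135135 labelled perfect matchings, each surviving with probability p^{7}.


K_14 has 14!/(2^{7}·7!) = 135135 labelled perfect matchings.
For each such perfect matching H, let X_H = 1 if all 7 edges of H are present in G. Then P[X_H = 1] = p^{7} = (3/7)^{7} = 2187/823543.
By linearity of expectation: E[X] = Σ_H E[X_H] = 135135 · p^{7} = 135135 · 2187/823543 = 42220035/117649.
Numerically: E[X] ≈ 358.9.

E[X] = 135135 · (3/7)^{7} = 42220035/117649 ≈ 358.9.


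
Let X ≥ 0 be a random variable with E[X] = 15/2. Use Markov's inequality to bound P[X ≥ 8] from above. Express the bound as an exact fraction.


μ = E[X] = 15/2, a = 8.
Markov: P[X ≥ 8] ≤ μ/a = (15/2)/8 = 15/16.
Numerically: ≈ 0.938.
(Since a = 8 > μ = 7.500, the bound 15/16 is < 1 and informative.)

P[X ≥ 8] ≤ 15/16 ≈ 0.938.


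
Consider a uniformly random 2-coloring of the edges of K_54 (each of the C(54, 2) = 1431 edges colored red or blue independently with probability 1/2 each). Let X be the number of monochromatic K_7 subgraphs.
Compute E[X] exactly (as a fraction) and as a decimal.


Let X = Σ_S X_S over the C(54, 7) = 177100560 subsets S of size 7, where X_S = 1 if the K_7 on S is monochromatic.
For a fixed S, the K_7 on S has C(7, 2) = 21 edges. P[all 21 edges red] = (1/2)^21, and likewise for blue, so P[monochromatic] = 2·(1/2)^21 = 2^{1 − 21} = 1/1048576.
By linearity of expectation: E[X] = C(54, 7) · 2^{1 − 21} = 177100560 · 1/1048576 = 11068785/65536.
Numerically: E[X] ≈ 168.896255.

E[X] = C(54,7)·2^(1−C(7,2)) = 11068785/65536 ≈ 168.896255.


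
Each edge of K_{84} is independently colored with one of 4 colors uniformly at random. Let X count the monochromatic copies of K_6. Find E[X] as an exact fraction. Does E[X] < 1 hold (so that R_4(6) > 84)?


E[X] = C(84, 6) · 4^{1 − 15} = 406481544 · 4^{−14} = 406481544/268435456.
As a reduced fraction: E[X] = 50810193/33554432 ≈ 1.5142618.
Is E[X] < 1? NO.
Since E[X] ≥ 1, the first-moment bound is inconclusive at n = 84; it does NOT by itself certify R_4(6) > 84.

E[X] = 50810193/33554432 ≈ 1.5142618; E[X] ≥ 1; first-moment method inconclusive here.


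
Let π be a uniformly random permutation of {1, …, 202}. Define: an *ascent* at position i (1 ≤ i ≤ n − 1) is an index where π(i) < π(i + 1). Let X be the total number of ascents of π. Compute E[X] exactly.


Write X = Σ X_I over i = 1, …, 201, with X_I the indicator of one ascent.
There are 201 indicators.
For each fixed i, the pair (π(i), π(i+1)) is a uniformly random ordered pair of distinct values from {1, …, 202}; by symmetry P[π(i) < π(i+1)] = 1/2.
By linearity: E[X] = 201 · (1/2) = (202 − 1) · (1/2) = 201/2 ≈ 100.500000.

E[X] = 201/2 = 100.500000.


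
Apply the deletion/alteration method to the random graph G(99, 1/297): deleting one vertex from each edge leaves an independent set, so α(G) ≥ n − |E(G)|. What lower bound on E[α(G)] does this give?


E[|E(G)|] = C(99, 2)·p = 4851 · (1/297) = 49/3.
E[α(G)] ≥ n − E[|E(G)|] = 99 − 49/3 = 248/3.
Numerically: ≈ 82.666667.
(This is only a lower bound; the true E[α(G)] may be larger.)

E[α(G)] ≥ 248/3 ≈ 82.666667.


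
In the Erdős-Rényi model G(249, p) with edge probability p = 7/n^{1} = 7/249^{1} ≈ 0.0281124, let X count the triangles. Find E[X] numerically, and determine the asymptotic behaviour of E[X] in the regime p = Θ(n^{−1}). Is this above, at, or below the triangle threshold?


Number of potential triangles: C(249, 3) = 2542124.
Each occurs with probability p³ ≈ (0.0281124)³ ≈ 2.22175455e-05.
By linearity: E[X] = C(249, 3)·p³ ≈ 2542124 · 2.22175455e-05 ≈ 56.479756.
Here α = 1, so p = 7/n is exactly at the triangle threshold p ~ 1/n. Asymptotically E[X] → c³/6 = 7³/6 = 343/6 ≈ 57.166667, a bounded constant. In this regime the triangle count is asymptotically Poisson(c³/6).

E[X] ≈ 56.479756; in regime p = Θ(1/n^{1}) E[X] stays bounded (at the triangle threshold p ~ 1/n).


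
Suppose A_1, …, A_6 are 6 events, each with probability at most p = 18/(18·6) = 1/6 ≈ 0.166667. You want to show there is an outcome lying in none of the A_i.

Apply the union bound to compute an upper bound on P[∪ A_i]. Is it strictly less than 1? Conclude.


Union bound: P[∪_{i=1}^{6} A_i] ≤ Σ_i P[A_i] ≤ 6·p = 6·(1/6) = 1.
Numerically: 1 ≈ 1.000000.
Is 1 < 1? NO.
Since the bound 1 is ≥ 1, the union bound is uninformative here; it does NOT by itself certify existence.

6·p = 1 ≈ 1.000000; existence NOT certified by the union bound.


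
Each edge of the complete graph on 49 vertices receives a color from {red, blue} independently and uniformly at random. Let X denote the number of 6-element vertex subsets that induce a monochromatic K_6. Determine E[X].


Let X = Σ_S X_S over the C(49, 6) = 13983816 subsets S of size 6, where X_S = 1 if the K_6 on S is monochromatic.
For a fixed S, the K_6 on S has C(6, 2) = 15 edges. P[all 15 edges red] = (1/2)^15, and likewise for blue, so P[monochromatic] = 2·(1/2)^15 = 2^{1 − 15} = 1/16384.
By linearity of expectation: E[X] = C(49, 6) · 2^{1 − 15} = 13983816 · 1/16384 = 1747977/2048.
Numerically: E[X] ≈ 853.504.

E[X] = C(49,6)·2^(1−C(6,2)) = 1747977/2048 ≈ 853.504.


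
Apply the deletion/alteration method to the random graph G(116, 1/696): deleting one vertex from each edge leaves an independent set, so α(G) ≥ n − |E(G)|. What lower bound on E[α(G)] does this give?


E[|E(G)|] = C(116, 2)·p = 6670 · (1/696) = 115/12.
E[α(G)] ≥ n − E[|E(G)|] = 116 − 115/12 = 1277/12.
Numerically: ≈ 106.4167.
(This is only a lower bound; the true E[α(G)] may be larger.)

E[α(G)] ≥ 1277/12 ≈ 106.4167.


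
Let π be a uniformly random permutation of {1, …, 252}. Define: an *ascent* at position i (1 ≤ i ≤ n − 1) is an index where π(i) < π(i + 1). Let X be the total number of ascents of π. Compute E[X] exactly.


Write X = Σ X_I over i = 1, …, 251, with X_I the indicator of one ascent.
There are 251 indicators.
For each fixed i, the pair (π(i), π(i+1)) is a uniformly random ordered pair of distinct values from {1, …, 252}; by symmetry P[π(i) < π(i+1)] = 1/2.
By linearity: E[X] = 251 · (1/2) = (252 − 1) · (1/2) = 251/2 ≈ 125.50000.

E[X] = 251/2 = 125.50000.


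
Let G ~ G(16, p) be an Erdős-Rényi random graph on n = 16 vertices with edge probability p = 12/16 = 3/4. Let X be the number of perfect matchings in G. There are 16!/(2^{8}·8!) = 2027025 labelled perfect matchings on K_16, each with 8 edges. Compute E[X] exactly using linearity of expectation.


K_16 has 16!/(2^{8}·8!) = 2027025 labelled perfect matchings.
For each such perfect matching H, let X_H = 1 if all 8 edges of H are present in G. Then P[X_H = 1] = p^{8} = (3/4)^{8} = 6561/65536.
By linearity of expectation: E[X] = Σ_H E[X_H] = 2027025 · p^{8} = 2027025 · 6561/65536 = 13299311025/65536.
Numerically: E[X] ≈ 2.03e+05.

E[X] = 2027025 · (3/4)^{8} = 13299311025/65536 ≈ 2.03e+05.


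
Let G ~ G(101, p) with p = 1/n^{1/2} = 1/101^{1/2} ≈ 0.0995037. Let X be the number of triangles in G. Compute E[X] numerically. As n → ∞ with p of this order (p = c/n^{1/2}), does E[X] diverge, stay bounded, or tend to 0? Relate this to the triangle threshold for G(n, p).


Number of potential triangles: C(101, 3) = 166650.
Each occurs with probability p³ ≈ (0.0995037)³ ≈ 9.85185337e-04.
By linearity: E[X] = C(101, 3)·p³ ≈ 166650 · 9.85185337e-04 ≈ 164.181136.
Since α = 1/2 < 1, p = c/n^{1/2} ≫ 1/n is above the triangle threshold p ~ 1/n. Asymptotically E[X] ~ (c³/6)·n^{3(1−α)} = (1³/6)·n^{1.5} → ∞; triangles are abundant w.h.p.

E[X] ≈ 164.181136; in regime p = Θ(1/n^{1/2}) E[X] diverges (above the triangle threshold p ~ 1/n).


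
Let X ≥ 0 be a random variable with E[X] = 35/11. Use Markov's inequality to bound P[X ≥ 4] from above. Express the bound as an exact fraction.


μ = E[X] = 35/11, a = 4.
Markov: P[X ≥ 4] ≤ μ/a = (35/11)/4 = 35/44.
Numerically: ≈ 0.795455.
(Since a = 4 > μ = 3.181818, the bound 35/44 is < 1 and informative.)

P[X ≥ 4] ≤ 35/44 ≈ 0.795455.


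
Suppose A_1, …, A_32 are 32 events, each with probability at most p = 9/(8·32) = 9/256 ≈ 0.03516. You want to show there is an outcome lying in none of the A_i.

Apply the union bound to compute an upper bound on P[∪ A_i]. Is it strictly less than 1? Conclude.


Union bound: P[∪_{i=1}^{32} A_i] ≤ Σ_i P[A_i] ≤ 32·p = 32·(9/256) = 9/8.
Numerically: 9/8 ≈ 1.12500.
Is 9/8 < 1? NO.
Since the bound 9/8 is ≥ 1, the union bound is uninformative here; it does NOT by itself certify existence.

32·p = 9/8 ≈ 1.12500; existence NOT certified by the union bound.


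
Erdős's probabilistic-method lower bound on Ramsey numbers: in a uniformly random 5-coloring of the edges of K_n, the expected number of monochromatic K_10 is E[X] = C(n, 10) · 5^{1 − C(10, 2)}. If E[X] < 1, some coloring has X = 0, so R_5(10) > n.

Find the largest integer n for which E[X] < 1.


We need C(n, 10) · 5^{1 − 45} < 1, i.e. C(n, 10) < 5^{45 − 1} = 5684341886080801486968994140625.
Check values of n near the boundary:
  n = 5388: C(5388, 10) = 5634865093375880654852250419586; 5634865093375880654852250419586 < 5684341886080801486968994140625? YES
  n = 5389: C(5389, 10) = 5645340767466558997768874792926; 5645340767466558997768874792926 < 5684341886080801486968994140625? YES
  n = 5390: C(5390, 10) = 5655833965919099070255434039753; 5655833965919099070255434039753 < 5684341886080801486968994140625? YES
  n = 5391: C(5391, 10) = 5666344714787188828795213697883; 5666344714787188828795213697883 < 5684341886080801486968994140625? YES
  n = 5392: C(5392, 10) = 5676873040158402483252283957448; 5676873040158402483252283957448 < 5684341886080801486968994140625? YES
  n = 5393: C(5393, 10) = 5687418968154238267170642278008; 5687418968154238267170642278008 < 5684341886080801486968994140625? NO
  n = 5394: C(5394, 10) = 5697982524930156243149785372878; 5697982524930156243149785372878 < 5684341886080801486968994140625? NO
The largest n with C(n, 10) < 5684341886080801486968994140625 is n = 5392 (where E[X] = 5676873040158402483252283957448/5684341886080801486968994140625 ≈ 0.99869). Hence R_5(10) > 5392, i.e. R_5(10) ≥ 5393.

Largest n = 5392; hence R_5(10) > 5392.


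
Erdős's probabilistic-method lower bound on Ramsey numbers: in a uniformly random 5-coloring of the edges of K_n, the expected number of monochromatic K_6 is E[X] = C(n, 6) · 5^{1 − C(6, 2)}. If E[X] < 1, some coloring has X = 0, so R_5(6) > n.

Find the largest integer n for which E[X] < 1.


We need C(n, 6) · 5^{1 − 15} < 1, i.e. C(n, 6) < 5^{15 − 1} = 6103515625.
Check values of n near the boundary:
  n = 125: C(125, 6) = 4690625500; 4690625500 < 6103515625? YES
  n = 126: C(126, 6) = 4925156775; 4925156775 < 6103515625? YES
  n = 127: C(127, 6) = 5169379425; 5169379425 < 6103515625? YES
  n = 128: C(128, 6) = 5423611200; 5423611200 < 6103515625? YES
  n = 129: C(129, 6) = 5688177600; 5688177600 < 6103515625? YES
  n = 130: C(130, 6) = 5963412000; 5963412000 < 6103515625? YES
  n = 131: C(131, 6) = 6249655776; 6249655776 < 6103515625? NO
The largest n with C(n, 6) < 6103515625 is n = 130 (where E[X] = 47707296/48828125 ≈ 0.977). Hence R_5(6) > 130, i.e. R_5(6) ≥ 131.

Largest n = 130; hence R_5(6) > 130.


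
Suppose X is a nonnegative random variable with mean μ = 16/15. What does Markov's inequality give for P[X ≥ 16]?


μ = E[X] = 16/15, a = 16.
Markov: P[X ≥ 16] ≤ μ/a = (16/15)/16 = 1/15.
Numerically: ≈ 0.067.
(Since a = 16 > μ = 1.067, the bound 1/15 is < 1 and informative.)

P[X ≥ 16] ≤ 1/15 ≈ 0.067.


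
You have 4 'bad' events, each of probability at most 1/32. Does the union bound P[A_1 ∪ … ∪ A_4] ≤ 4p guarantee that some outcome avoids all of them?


Union bound: P[∪_{i=1}^{4} A_i] ≤ Σ_i P[A_i] ≤ 4·p = 4·(1/32) = 1/8.
Numerically: 1/8 ≈ 0.12500.
Is 1/8 < 1? YES.
Since P[∪ A_i] ≤ 1/8 < 1, the complement has P[∩ A_i^c] ≥ 1 − 1/8 = 7/8 > 0, so some outcome avoids every A_i.

4·p = 1/8 ≈ 0.12500; existence CERTIFIED by the union bound.


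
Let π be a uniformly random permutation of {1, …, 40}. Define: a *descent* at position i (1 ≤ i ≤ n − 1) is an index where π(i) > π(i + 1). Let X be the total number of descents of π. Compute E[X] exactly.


Write X = Σ X_I over i = 1, …, 39, with X_I the indicator of one descent.
There are 39 indicators.
For each fixed i, the pair (π(i), π(i+1)) is a uniformly random ordered pair of distinct values from {1, …, 40}; by symmetry P[π(i) > π(i+1)] = 1/2.
By linearity: E[X] = 39 · (1/2) = (40 − 1) · (1/2) = 39/2 ≈ 19.500.

E[X] = 39/2 = 19.500.


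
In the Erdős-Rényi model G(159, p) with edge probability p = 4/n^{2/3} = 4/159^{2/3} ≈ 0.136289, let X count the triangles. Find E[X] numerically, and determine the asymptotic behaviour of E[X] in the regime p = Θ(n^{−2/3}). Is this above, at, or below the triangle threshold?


Number of potential triangles: C(159, 3) = 657359.
Each occurs with probability p³ ≈ (0.136289)³ ≈ 2.53154543e-03.
By linearity: E[X] = C(159, 3)·p³ ≈ 657359 · 2.53154543e-03 ≈ 1664.134172.
Since α = 2/3 < 1, p = c/n^{2/3} ≫ 1/n is above the triangle threshold p ~ 1/n. Asymptotically E[X] ~ (c³/6)·n^{3(1−α)} = (4³/6)·n^{1} → ∞; triangles are abundant w.h.p.

E[X] ≈ 1664.134172; in regime p = Θ(1/n^{2/3}) E[X] diverges (above the triangle threshold p ~ 1/n).


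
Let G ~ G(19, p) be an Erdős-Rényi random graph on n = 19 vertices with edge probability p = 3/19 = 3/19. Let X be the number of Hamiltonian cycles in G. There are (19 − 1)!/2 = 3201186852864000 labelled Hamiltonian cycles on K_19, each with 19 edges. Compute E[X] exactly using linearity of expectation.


K_19 has (19 − 1)!/2 = 3201186852864000 labelled Hamiltonian cycles.
For each such Hamiltonian cycle H, let X_H = 1 if all 19 edges of H are present in G. Then P[X_H = 1] = p^{19} = (3/19)^{19} = 1162261467/1978419655660313589123979.
Summing the indicators: E[X] = Σ_H E[X_H] = 3201186852864000 · p^{19} = 3201186852864000 · 1162261467/1978419655660313589123979 = 3720616127750825791488000/1978419655660313589123979.
Numerically: E[X] ≈ 1.8806.

E[X] = 3201186852864000 · (3/19)^{19} = 3720616127750825791488000/1978419655660313589123979 ≈ 1.8806.
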